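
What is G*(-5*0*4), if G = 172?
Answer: 0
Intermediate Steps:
G*(-5*0*4) = 172*(-5*0*4) = 172*(0*4) = 172*0 = 0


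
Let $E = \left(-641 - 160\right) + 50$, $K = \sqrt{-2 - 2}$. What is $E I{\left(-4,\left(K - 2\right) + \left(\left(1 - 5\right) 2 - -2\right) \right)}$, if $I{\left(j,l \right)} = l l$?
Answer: $-45060 + 24032 i \approx -45060.0 + 24032.0 i$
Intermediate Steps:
$K = 2 i$ ($K = \sqrt{-4} = 2 i \approx 2.0 i$)
$E = -751$ ($E = -801 + 50 = -751$)
$I{\left(j,l \right)} = l^{2}$
$E I{\left(-4,\left(K - 2\right) + \left(\left(1 - 5\right) 2 - -2\right) \right)} = - 751 \left(\left(2 i - 2\right) + \left(\left(1 - 5\right) 2 - -2\right)\right)^{2} = - 751 \left(\left(-2 + 2 i\right) + \left(\left(-4\right) 2 + 2\right)\right)^{2} = - 751 \left(\left(-2 + 2 i\right) + \left(-8 + 2\right)\right)^{2} = - 751 \left(\left(-2 + 2 i\right) - 6\right)^{2} = - 751 \left(-8 + 2 i\right)^{2}$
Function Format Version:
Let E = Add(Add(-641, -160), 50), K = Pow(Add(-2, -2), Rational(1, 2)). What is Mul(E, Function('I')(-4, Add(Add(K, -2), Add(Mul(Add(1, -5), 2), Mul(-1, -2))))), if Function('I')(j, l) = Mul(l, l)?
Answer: Add(-45060, Mul(24032, I)) ≈ Add(-45060., Mul(24032., I))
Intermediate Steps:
K = Mul(2, I) (K = Pow(-4, Rational(1, 2)) = Mul(2, I) ≈ Mul(2.0000, I))
E = -751 (E = Add(-801, 50) = -751)
Function('I')(j, l) = Pow(l, 2)
Mul(E, Function('I')(-4, Add(Add(K, -2), Add(Mul(Add(1, -5), 2), Mul(-1, -2))))) = Mul(-751, Pow(Add(Add(Mul(2, I), -2), Add(Mul(Add(1, -5), 2), Mul(-1, -2))), 2)) = Mul(-751, Pow(Add(Add(-2, Mul(2, I)), Add(Mul(-4, 2), 2)), 2)) = Mul(-751, Pow(Add(Add(-2, Mul(2, I)), Add(-8, 2)), 2)) = Mul(-751, Pow(Add(Add(-2, Mul(2, I)), -6), 2)) = Mul(-751, Pow(Add(-8, Mul(2, I)), 2))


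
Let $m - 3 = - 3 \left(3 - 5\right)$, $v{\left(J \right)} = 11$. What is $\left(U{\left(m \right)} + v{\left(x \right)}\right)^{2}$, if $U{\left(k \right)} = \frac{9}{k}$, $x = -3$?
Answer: $144$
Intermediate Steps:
$m = 9$ ($m = 3 - 3 \left(3 - 5\right) = 3 - -6 = 3 + 6 = 9$)
$\left(U{\left(m \right)} + v{\left(x \right)}\right)^{2} = \left(\frac{9}{9} + 11\right)^{2} = \left(9 \cdot \frac{1}{9} + 11\right)^{2} = \left(1 + 11\right)^{2} = 12^{2} = 144$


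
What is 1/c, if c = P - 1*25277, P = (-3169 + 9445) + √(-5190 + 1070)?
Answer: -19001/361042121 - 2*I*√1030/361042121 ≈ -5.2628e-5 - 1.7778e-7*I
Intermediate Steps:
P = 6276 + 2*I*√1030 (P = 6276 + √(-4120) = 6276 + 2*I*√1030 ≈ 6276.0 + 64.187*I)
c = -19001 + 2*I*√1030 (c = (6276 + 2*I*√1030) - 1*25277 = (6276 + 2*I*√1030) - 25277 = -19001 + 2*I*√1030 ≈ -19001.0 + 64.187*I)
1/c = 1/(-19001 + 2*I*√1030)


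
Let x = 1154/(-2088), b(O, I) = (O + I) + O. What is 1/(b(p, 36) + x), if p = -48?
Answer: -1044/63217 ≈ -0.016515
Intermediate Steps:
b(O, I) = I + 2*O (b(O, I) = (I + O) + O = I + 2*O)
x = -577/1044 (x = 1154*(-1/2088) = -577/1044 ≈ -0.55268)
1/(b(p, 36) + x) = 1/((36 + 2*(-48)) - 577/1044) = 1/((36 - 96) - 577/1044) = 1/(-60 - 577/1044) = 1/(-63217/1044) = -1044/63217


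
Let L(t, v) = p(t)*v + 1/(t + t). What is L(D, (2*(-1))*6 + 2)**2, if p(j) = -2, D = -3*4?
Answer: 229441/576 ≈ 398.33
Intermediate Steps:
D = -12
L(t, v) = 1/(2*t) - 2*v (L(t, v) = -2*v + 1/(t + t) = -2*v + 1/(2*t) = 1/(2*t) - 2*v)
L(D, (2*(-1))*6 + 2)**2 = ((1/2)/(-12) - 2*((2*(-1))*6 + 2))**2 = ((1/2)*(-1/12) - 2*(-2*6 + 2))**2 = (-1/24 - 2*(-12 + 2))**2 = (-1/24 - 2*(-10))**2 = (-1/24 + 20)**2 = (479/24)**2 = 229441/576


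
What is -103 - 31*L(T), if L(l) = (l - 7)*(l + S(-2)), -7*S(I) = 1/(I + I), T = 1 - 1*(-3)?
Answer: 7625/28 ≈ 272.32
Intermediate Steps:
T = 4 (T = 1 + 3 = 4)
S(I) = -1/(14*I) (S(I) = -1/(7*(I + I)) = -1/(2*I)/7 = -1/(14*I))
L(l) = (-7 + l)*(1/28 + l) (L(l) = (l - 7)*(l - 1/14/(-2)) = (-7 + l)*(l - 1/14*(-1/2)) = (-7 + l)*(l + 1/28) = (-7 + l)*(1/28 + l))
-103 - 31*L(T) = -103 - 31*(-1/4 + 4**2 - 195/28*4) = -103 - 31*(-1/4 + 16 - 195/7) = -103 - 31*(-339/28) = -103 + 10509/28 = 7625/28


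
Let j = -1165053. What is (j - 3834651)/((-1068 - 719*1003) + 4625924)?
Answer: -1666568/1301233 ≈ -1.2808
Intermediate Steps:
(j - 3834651)/((-1068 - 719*1003) + 4625924) = (-1165053 - 3834651)/((-1068 - 719*1003) + 4625924) = -4999704/((-1068 - 721157) + 4625924) = -4999704/(-722225 + 4625924) = -4999704/3903699 = -4999704*1/3903699 = -1666568/1301233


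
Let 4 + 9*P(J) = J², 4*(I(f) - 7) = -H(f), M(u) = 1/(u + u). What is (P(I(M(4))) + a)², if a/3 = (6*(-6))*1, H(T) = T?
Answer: 100213399225/9437184 ≈ 10619.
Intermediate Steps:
M(u) = 1/(2*u)
I(f) = 7 - f/4 (I(f) = 7 + (-f)/4 = 7 - f/4)
P(J) = -4/9 + J²/9
a = -108 (a = 3*((6*(-6))*1) = 3*(-36*1) = 3*(-36) = -108)
(P(I(M(4))) + a)² = ((-4/9 + (7 - 1/(8*4))²/9) - 108)² = ((-4/9 + (7 - ¼*⅛)²/9) - 108)² = ((-4/9 + (7 - 1/32)²/9) - 108)² = ((-4/9 + (223/32)²/9) - 108)² = ((-4/9 + (⅑)*(49729/1024)) - 108)² = ((-4/9 + 49729/9216) - 108)² = (15211/3072 - 108)² = (-316565/3072)² = 100213399225/9437184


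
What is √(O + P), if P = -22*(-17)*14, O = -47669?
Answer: I*√42433 ≈ 205.99*I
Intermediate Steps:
P = 5236 (P = 374*14 = 5236)
√(O + P) = √(-47669 + 5236) = √(-42433) = I*√42433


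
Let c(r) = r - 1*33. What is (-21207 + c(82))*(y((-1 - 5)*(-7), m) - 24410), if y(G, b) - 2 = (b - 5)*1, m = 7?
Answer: 516382148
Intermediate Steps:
c(r) = -33 + r (c(r) = r - 33 = -33 + r)
y(G, b) = -3 + b (y(G, b) = 2 + (b - 5)*1 = 2 + (-5 + b)*1 = 2 + (-5 + b) = -3 + b)
(-21207 + c(82))*(y((-1 - 5)*(-7), m) - 24410) = (-21207 + (-33 + 82))*((-3 + 7) - 24410) = (-21207 + 49)*(4 - 24410) = -21158*(-24406) = 516382148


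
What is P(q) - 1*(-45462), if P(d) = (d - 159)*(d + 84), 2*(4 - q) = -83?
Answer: 123055/4 ≈ 30764.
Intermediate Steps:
q = 91/2 (q = 4 - ½*(-83) = 4 + 83/2 = 91/2 ≈ 45.500)
P(d) = (-159 + d)*(84 + d)
P(q) - 1*(-45462) = (-13356 + (91/2)² - 75*91/2) - 1*(-45462) = (-13356 + 8281/4 - 6825/2) + 45462 = -58793/4 + 45462 = 123055/4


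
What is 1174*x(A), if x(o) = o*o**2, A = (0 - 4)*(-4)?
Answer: 4808704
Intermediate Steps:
A = 16 (A = -4*(-4) = 16)
x(o) = o**3
1174*x(A) = 1174*16**3 = 1174*4096 = 4808704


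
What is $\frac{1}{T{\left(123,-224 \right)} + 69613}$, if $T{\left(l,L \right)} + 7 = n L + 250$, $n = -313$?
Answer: $\frac{1}{139968} \approx 7.1445 \cdot 10^{-6}$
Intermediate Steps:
$T{\left(l,L \right)} = 243 - 313 L$ ($T{\left(l,L \right)} = -7 - \left(-250 + 313 L\right) = 243 - 313 L$)
$\frac{1}{T{\left(123,-224 \right)} + 69613} = \frac{1}{\left(243 - -70112\right) + 69613} = \frac{1}{\left(243 + 70112\right) + 69613} = \frac{1}{70355 + 69613} = \frac{1}{139968}$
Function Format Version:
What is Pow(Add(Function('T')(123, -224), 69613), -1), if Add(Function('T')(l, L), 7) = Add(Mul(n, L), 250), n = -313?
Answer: Rational(1, 139968) ≈ 7.1445e-6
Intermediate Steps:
Function('T')(l, L) = Add(243, Mul(-313, L)) (Function('T')(l, L) = Add(-7, Add(Mul(-313, L), 250)) = Add(-7, Add(250, Mul(-313, L))) = Add(243, Mul(-313, L)))
Pow(Add(Function('T')(123, -224), 69613), -1) = Pow(Add(Add(243, Mul(-313, -224)), 69613), -1) = Pow(Add(Add(243, 70112), 69613), -1) = Pow(Add(70355, 69613), -1) = Pow(139968, -1) = Rational(1, 139968)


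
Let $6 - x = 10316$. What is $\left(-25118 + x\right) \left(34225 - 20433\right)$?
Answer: $-488622976$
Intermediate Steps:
$x = -10310$ ($x = 6 - 10316 = -10310$)
$\left(-25118 + x\right) \left(34225 - 20433\right) = \left(-25118 - 10310\right) \left(34225 - 20433\right) = \left(-35428\right) 13792 = -488622976$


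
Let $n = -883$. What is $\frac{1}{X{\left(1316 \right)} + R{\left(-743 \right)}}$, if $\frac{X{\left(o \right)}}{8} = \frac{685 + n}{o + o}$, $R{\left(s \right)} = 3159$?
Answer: $\frac{329}{1039113} \approx 0.00031662$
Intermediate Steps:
$X{\left(o \right)} = - \frac{792}{o}$ ($X{\left(o \right)} = 8 \frac{685 - 883}{o + o} = 8 \left(- \frac{198}{2 o}\right) = 8 \left(- 198 \frac{1}{2 o}\right) = 8 \left(- \frac{99}{o}\right) = - \frac{792}{o}$)
$\frac{1}{X{\left(1316 \right)} + R{\left(-743 \right)}} = \frac{1}{- \frac{792}{1316} + 3159} = \frac{1}{\left(-792\right) \frac{1}{1316} + 3159} = \frac{1}{- \frac{198}{329} + 3159} = \frac{1}{\frac{1039113}{329}} = \frac{329}{1039113}$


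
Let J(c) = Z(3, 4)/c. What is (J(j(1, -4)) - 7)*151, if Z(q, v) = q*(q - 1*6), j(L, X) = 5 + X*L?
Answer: -2416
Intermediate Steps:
j(L, X) = 5 + L*X
Z(q, v) = q*(-6 + q) (Z(q, v) = q*(q - 6) = q*(-6 + q))
J(c) = -9/c (J(c) = (3*(-6 + 3))/c = (3*(-3))/c = -9/c)
(J(j(1, -4)) - 7)*151 = (-9/(5 + 1*(-4)) - 7)*151 = (-9/(5 - 4) - 7)*151 = (-9/1 - 7)*151 = (-9*1 - 7)*151 = (-9 - 7)*151 = -16*151 = -2416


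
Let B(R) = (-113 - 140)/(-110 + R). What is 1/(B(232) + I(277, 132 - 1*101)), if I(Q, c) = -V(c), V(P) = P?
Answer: -122/4035 ≈ -0.030235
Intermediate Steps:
B(R) = -253/(-110 + R)
I(Q, c) = -c
1/(B(232) + I(277, 132 - 1*101)) = 1/(-253/(-110 + 232) - (132 - 1*101)) = 1/(-253/122 - (132 - 101)) = 1/(-253*1/122 - 1*31) = 1/(-253/122 - 31) = 1/(-4035/122) = -122/4035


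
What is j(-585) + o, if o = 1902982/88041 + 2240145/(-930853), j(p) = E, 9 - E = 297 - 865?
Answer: 48861185015122/81953228973 ≈ 596.21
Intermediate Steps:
E = 577 (E = 9 - (297 - 865) = 9 - 1*(-568) = 9 + 568 = 577)
j(p) = 577
o = 1574171897701/81953228973 (o = 1902982*(1/88041) + 2240145*(-1/930853) = 1902982/88041 - 2240145/930853 = 1574171897701/81953228973 ≈ 19.208)
j(-585) + o = 577 + 1574171897701/81953228973 = 48861185015122/81953228973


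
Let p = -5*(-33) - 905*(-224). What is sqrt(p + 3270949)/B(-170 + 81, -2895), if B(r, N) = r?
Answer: -sqrt(3473834)/89 ≈ -20.942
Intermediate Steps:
p = 202885 (p = 165 + 202720 = 202885)
sqrt(p + 3270949)/B(-170 + 81, -2895) = sqrt(202885 + 3270949)/(-170 + 81) = sqrt(3473834)/(-89) = sqrt(3473834)*(-1/89) = -sqrt(3473834)/89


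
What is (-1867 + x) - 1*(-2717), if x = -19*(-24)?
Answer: 1306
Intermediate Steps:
x = 456
(-1867 + x) - 1*(-2717) = (-1867 + 456) - 1*(-2717) = -1411 + 2717 = 1306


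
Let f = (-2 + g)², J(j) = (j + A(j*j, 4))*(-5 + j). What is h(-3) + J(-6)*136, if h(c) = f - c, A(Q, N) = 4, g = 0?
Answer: 2999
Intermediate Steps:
J(j) = (-5 + j)*(4 + j) (J(j) = (j + 4)*(-5 + j) = (4 + j)*(-5 + j) = (-5 + j)*(4 + j))
f = 4 (f = (-2 + 0)² = (-2)² = 4)
h(c) = 4 - c
h(-3) + J(-6)*136 = (4 - 1*(-3)) + (-20 + (-6)² - 1*(-6))*136 = (4 + 3) + (-20 + 36 + 6)*136 = 7 + 22*136 = 7 + 2992 = 2999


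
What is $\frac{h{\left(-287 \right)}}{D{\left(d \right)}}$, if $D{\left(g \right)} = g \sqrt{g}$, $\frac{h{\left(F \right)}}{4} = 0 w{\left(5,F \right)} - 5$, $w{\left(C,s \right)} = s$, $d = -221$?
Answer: $- \frac{20 i \sqrt{221}}{48841} \approx - 0.0060875 i$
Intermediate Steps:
$h{\left(F \right)} = -20$ ($h{\left(F \right)} = 4 \left(0 F - 5\right) = 4 \left(0 - 5\right) = 4 \left(-5\right) = -20$)
$D{\left(g \right)} = g^{\frac{3}{2}}$
$\frac{h{\left(-287 \right)}}{D{\left(d \right)}} = - \frac{20}{\left(-221\right)^{\frac{3}{2}}} = - \frac{20}{\left(-221\right) i \sqrt{221}} = - 20 \frac{i \sqrt{221}}{48841} = - \frac{20 i \sqrt{221}}{48841}$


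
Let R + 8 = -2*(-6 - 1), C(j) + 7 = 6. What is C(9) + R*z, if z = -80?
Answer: -481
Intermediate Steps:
C(j) = -1 (C(j) = -7 + 6 = -1)
R = 6 (R = -8 - 2*(-6 - 1) = -8 - 2*(-7) = -8 + 14 = 6)
C(9) + R*z = -1 + 6*(-80) = -1 - 480 = -481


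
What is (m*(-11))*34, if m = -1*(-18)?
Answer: -6732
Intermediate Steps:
m = 18
(m*(-11))*34 = (18*(-11))*34 = -198*34 = -6732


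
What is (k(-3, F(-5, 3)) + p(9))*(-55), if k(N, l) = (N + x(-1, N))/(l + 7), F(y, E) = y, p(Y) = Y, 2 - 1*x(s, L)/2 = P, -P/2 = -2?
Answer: -605/2 ≈ -302.50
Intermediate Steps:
P = 4 (P = -2*(-2) = 4)
x(s, L) = -4 (x(s, L) = 4 - 2*4 = 4 - 8 = -4)
k(N, l) = (-4 + N)/(7 + l) (k(N, l) = (N - 4)/(l + 7) = (-4 + N)/(7 + l))
(k(-3, F(-5, 3)) + p(9))*(-55) = ((-4 - 3)/(7 - 5) + 9)*(-55) = (-7/2 + 9)*(-55) = (11/2)*(-55) = -605/2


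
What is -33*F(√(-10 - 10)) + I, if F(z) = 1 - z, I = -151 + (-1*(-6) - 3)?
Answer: -181 + 66*I*√5 ≈ -181.0 + 147.58*I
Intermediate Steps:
I = -148 (I = -151 + (6 - 3) = -151 + 3 = -148)
-33*F(√(-10 - 10)) + I = -33*(1 - √(-10 - 10)) - 148 = -33*(1 - √(-20)) - 148 = -33*(1 - 2*I*√5) - 148 = (-33 + 66*I*√5) - 148 = -181 + 66*I*√5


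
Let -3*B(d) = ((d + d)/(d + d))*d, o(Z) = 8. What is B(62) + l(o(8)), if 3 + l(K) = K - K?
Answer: -71/3 ≈ -23.667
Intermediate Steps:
l(K) = -3 (l(K) = -3 + (K - K) = -3 + 0 = -3)
B(d) = -d/3 (B(d) = -(d + d)/(d + d)*d/3 = -(2*d)/((2*d))*d/3 = -(2*d)*(1/(2*d))*d/3 = -d/3)
B(62) + l(o(8)) = -1/3*62 - 3 = -62/3 - 3 = -71/3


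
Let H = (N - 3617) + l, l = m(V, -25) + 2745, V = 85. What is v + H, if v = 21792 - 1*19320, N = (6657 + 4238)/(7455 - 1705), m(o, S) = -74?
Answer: 1757079/1150 ≈ 1527.9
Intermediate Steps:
N = 2179/1150 (N = 10895/5750 = 10895*(1/5750) = 2179/1150 ≈ 1.8948)
v = 2472 (v = 21792 - 19320 = 2472)
l = 2671 (l = -74 + 2745 = 2671)
H = -1085721/1150 (H = (2179/1150 - 3617) + 2671 = -4157371/1150 + 2671 = -1085721/1150 ≈ -944.11)
v + H = 2472 - 1085721/1150 = 1757079/1150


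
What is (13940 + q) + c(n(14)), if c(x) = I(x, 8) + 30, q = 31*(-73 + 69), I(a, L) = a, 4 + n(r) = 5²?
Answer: 13867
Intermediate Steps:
n(r) = 21 (n(r) = -4 + 5² = -4 + 25 = 21)
q = -124 (q = 31*(-4) = -124)
c(x) = 30 + x (c(x) = x + 30 = 30 + x)
(13940 + q) + c(n(14)) = (13940 - 124) + (30 + 21) = 13816 + 51 = 13867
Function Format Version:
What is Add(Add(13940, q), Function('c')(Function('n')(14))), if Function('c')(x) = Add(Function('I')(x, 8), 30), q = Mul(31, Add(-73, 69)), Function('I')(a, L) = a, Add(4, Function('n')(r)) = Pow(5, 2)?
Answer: 13867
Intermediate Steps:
Function('n')(r) = 21 (Function('n')(r) = Add(-4, Pow(5, 2)) = Add(-4, 25) = 21)
q = -124 (q = Mul(31, -4) = -124)
Function('c')(x) = Add(30, x) (Function('c')(x) = Add(x, 30) = Add(30, x))
Add(Add(13940, q), Function('c')(Function('n')(14))) = Add(Add(13940, -124), Add(30, 21)) = Add(13816, 51) = 13867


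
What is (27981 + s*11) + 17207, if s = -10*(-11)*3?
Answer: 48818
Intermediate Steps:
s = 330 (s = 110*3 = 330)
(27981 + s*11) + 17207 = (27981 + 330*11) + 17207 = (27981 + 3630) + 17207 = 31611 + 17207 = 48818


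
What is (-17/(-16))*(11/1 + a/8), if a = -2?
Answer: 731/64 ≈ 11.422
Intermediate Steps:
(-17/(-16))*(11/1 + a/8) = (-17/(-16))*(11/1 - 2/8) = (-17*(-1)/16)*(11*1 - 2*1/8) = (-1*(-17/16))*(11 - 1/4) = (17/16)*(43/4) = 731/64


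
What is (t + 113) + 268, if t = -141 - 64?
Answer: 176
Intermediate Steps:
t = -205
(t + 113) + 268 = (-205 + 113) + 268 = -92 + 268 = 176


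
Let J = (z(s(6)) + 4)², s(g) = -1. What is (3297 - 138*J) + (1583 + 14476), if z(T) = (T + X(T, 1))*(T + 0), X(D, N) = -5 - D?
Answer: 8178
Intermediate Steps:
z(T) = -5*T (z(T) = (T + (-5 - T))*(T + 0) = -5*T)
J = 81 (J = (-5*(-1) + 4)² = (5 + 4)² = 9² = 81)
(3297 - 138*J) + (1583 + 14476) = (3297 - 138*81) + (1583 + 14476) = (3297 - 11178) + 16059 = -7881 + 16059 = 8178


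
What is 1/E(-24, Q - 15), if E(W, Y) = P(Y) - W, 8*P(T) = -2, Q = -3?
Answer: 4/95 ≈ 0.042105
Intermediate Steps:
P(T) = -¼ (P(T) = (⅛)*(-2) = -¼)
E(W, Y) = -¼ - W
1/E(-24, Q - 15) = 1/(-¼ - 1*(-24)) = 1/(-¼ + 24) = 1/(95/4) = 4/95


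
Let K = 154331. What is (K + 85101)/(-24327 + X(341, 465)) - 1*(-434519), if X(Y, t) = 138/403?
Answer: 4259772661621/9803643 ≈ 4.3451e+5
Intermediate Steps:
X(Y, t) = 138/403 (X(Y, t) = 138*(1/403) = 138/403)
(K + 85101)/(-24327 + X(341, 465)) - 1*(-434519) = (154331 + 85101)/(-24327 + 138/403) - 1*(-434519) = 239432/(-9803643/403) + 434519 = 239432*(-403/9803643) + 434519 = -96491096/9803643 + 434519 = 4259772661621/9803643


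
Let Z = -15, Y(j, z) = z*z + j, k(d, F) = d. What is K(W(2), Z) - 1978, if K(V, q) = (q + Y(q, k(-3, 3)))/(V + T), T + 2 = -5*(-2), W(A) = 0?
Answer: -15845/8 ≈ -1980.6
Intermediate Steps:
Y(j, z) = j + z**2 (Y(j, z) = z**2 + j = j + z**2)
T = 8 (T = -2 - 5*(-2) = -2 + 10 = 8)
K(V, q) = (9 + 2*q)/(8 + V) (K(V, q) = (q + (q + (-3)**2))/(V + 8) = (q + (q + 9))/(8 + V) = (q + (9 + q))/(8 + V) = (9 + 2*q)/(8 + V))
K(W(2), Z) - 1978 = (9 + 2*(-15))/(8 + 0) - 1978 = (9 - 30)/8 - 1978 = (1/8)*(-21) - 1978 = -21/8 - 1978 = -15845/8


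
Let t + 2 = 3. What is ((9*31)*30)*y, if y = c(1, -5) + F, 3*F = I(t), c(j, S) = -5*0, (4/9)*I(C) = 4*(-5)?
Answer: -125550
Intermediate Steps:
t = 1 (t = -2 + 3 = 1)
I(C) = -45 (I(C) = 9*(4*(-5))/4 = (9/4)*(-20) = -45)
c(j, S) = 0
F = -15 (F = (⅓)*(-45) = -15)
y = -15 (y = 0 - 15 = -15)
((9*31)*30)*y = ((9*31)*30)*(-15) = (279*30)*(-15) = 8370*(-15) = -125550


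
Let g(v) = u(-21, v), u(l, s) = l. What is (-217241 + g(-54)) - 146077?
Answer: -363339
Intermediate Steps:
g(v) = -21
(-217241 + g(-54)) - 146077 = (-217241 - 21) - 146077 = -217262 - 146077 = -363339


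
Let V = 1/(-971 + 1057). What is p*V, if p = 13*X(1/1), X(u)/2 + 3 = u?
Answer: -26/43 ≈ -0.60465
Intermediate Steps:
X(u) = -6 + 2*u
p = -52 (p = 13*(-6 + 2/1) = 13*(-6 + 2*1) = 13*(-6 + 2) = 13*(-4) = -52)
V = 1/86 ≈ 0.011628
p*V = -52*1/86 = -26/43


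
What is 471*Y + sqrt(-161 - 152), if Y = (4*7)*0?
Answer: I*sqrt(313) ≈ 17.692*I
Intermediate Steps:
Y = 0 (Y = 28*0 = 0)
471*Y + sqrt(-161 - 152) = 471*0 + sqrt(-161 - 152) = 0 + sqrt(-313) = 0 + I*sqrt(313) = I*sqrt(313)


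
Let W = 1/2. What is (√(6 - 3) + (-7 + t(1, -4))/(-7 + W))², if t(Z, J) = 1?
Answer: 651/169 + 24*√3/13 ≈ 7.0497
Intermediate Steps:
W = ½ (W = 1*(½) = ½ ≈ 0.50000)
(√(6 - 3) + (-7 + t(1, -4))/(-7 + W))² = (√(6 - 3) + (-7 + 1)/(-7 + ½))² = (√3 - 6/(-13/2))² = (√3 - 6*(-2/13))² = (√3 + 12/13)² = (12/13 + √3)²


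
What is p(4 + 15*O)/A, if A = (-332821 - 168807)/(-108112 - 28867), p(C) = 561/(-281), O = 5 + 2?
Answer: -76845219/140957468 ≈ -0.54517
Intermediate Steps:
O = 7
p(C) = -561/281 (p(C) = 561*(-1/281) = -561/281)
A = 501628/136979 (A = -501628/(-136979) = -501628*(-1/136979) = 501628/136979 ≈ 3.6621)
p(4 + 15*O)/A = -561/(281*501628/136979) = -561/281*136979/501628 = -76845219/140957468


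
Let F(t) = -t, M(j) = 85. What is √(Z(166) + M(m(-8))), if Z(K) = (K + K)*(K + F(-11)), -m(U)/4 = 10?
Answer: 7*√1201 ≈ 242.59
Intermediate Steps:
m(U) = -40 (m(U) = -4*10 = -40)
Z(K) = 2*K*(11 + K) (Z(K) = (K + K)*(K - 1*(-11)) = (2*K)*(K + 11) = (2*K)*(11 + K) = 2*K*(11 + K))
√(Z(166) + M(m(-8))) = √(2*166*(11 + 166) + 85) = √(2*166*177 + 85) = √(58764 + 85) = √58849 = 7*√1201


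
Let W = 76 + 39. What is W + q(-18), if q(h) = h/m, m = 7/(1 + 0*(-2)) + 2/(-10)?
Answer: 1910/17 ≈ 112.35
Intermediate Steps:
m = 34/5 (m = 7/(1 + 0) + 2*(-1/10) = 7/1 - 1/5 = 7*1 - 1/5 = 7 - 1/5 = 34/5 ≈ 6.8000)
W = 115
q(h) = 5*h/34 (q(h) = h/(34/5) = h*(5/34) = 5*h/34)
W + q(-18) = 115 + (5/34)*(-18) = 115 - 45/17 = 1910/17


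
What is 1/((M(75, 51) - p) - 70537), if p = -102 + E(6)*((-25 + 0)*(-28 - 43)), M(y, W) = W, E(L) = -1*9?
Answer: -1/54409 ≈ -1.8379e-5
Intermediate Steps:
E(L) = -9
p = -16077 (p = -102 - 9*(-25 + 0)*(-28 - 43) = -102 - (-225)*(-71) = -102 - 9*1775 = -102 - 15975 = -16077)
1/((M(75, 51) - p) - 70537) = 1/((51 - 1*(-16077)) - 70537) = 1/((51 + 16077) - 70537) = 1/(16128 - 70537) = 1/(-54409) = -1/54409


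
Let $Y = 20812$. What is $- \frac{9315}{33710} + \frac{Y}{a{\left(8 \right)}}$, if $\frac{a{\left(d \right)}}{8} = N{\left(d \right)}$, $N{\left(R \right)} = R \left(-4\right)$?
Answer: $- \frac{17598929}{215744} \approx -81.573$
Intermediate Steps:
$N{\left(R \right)} = - 4 R$
$a{\left(d \right)} = - 32 d$ ($a{\left(d \right)} = 8 \left(- 4 d\right) = - 32 d$)
$- \frac{9315}{33710} + \frac{Y}{a{\left(8 \right)}} = - \frac{9315}{33710} + \frac{20812}{\left(-32\right) 8} = \left(-9315\right) \frac{1}{33710} + \frac{20812}{-256} = - \frac{1863}{6742} + 20812 \left(- \frac{1}{256}\right) = - \frac{1863}{6742} - \frac{5203}{64} = - \frac{17598929}{215744}$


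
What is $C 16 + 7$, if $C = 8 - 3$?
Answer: $87$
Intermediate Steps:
$C = 5$
$C 16 + 7 = 5 \cdot 16 + 7 = 80 + 7 = 87$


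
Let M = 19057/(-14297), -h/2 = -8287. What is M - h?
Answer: -13939855/841 ≈ -16575.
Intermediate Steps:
h = 16574 (h = -2*(-8287) = 16574)
M = -1121/841 (M = 19057*(-1/14297) = -1121/841 ≈ -1.3329)
M - h = -1121/841 - 1*16574 = -1121/841 - 16574 = -13939855/841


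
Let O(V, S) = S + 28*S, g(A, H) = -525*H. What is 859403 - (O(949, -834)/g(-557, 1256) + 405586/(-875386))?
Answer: 41339419555572317/48102460700 ≈ 8.5940e+5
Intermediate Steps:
O(V, S) = 29*S
859403 - (O(949, -834)/g(-557, 1256) + 405586/(-875386)) = 859403 - ((29*(-834))/((-525*1256)) + 405586/(-875386)) = 859403 - (-24186/(-659400) + 405586*(-1/875386)) = 859403 - (-24186*(-1/659400) - 202793/437693) = 859403 - (4031/109900 - 202793/437693) = 859403 - 1*(-20522610217/48102460700) = 859403 + 20522610217/48102460700 = 41339419555572317/48102460700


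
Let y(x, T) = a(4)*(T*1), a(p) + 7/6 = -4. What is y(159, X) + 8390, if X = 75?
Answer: 16005/2 ≈ 8002.5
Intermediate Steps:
a(p) = -31/6 (a(p) = -7/6 - 4 = -31/6)
y(x, T) = -31*T/6
y(159, X) + 8390 = -31/6*75 + 8390 = -775/2 + 8390 = 16005/2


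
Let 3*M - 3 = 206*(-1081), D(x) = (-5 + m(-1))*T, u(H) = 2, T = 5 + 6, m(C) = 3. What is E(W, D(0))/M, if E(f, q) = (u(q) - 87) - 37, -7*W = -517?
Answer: 366/222683 ≈ 0.0016436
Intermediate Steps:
T = 11
D(x) = -22 (D(x) = (-5 + 3)*11 = -2*11 = -22)
W = 517/7 (W = -⅐*(-517) = 517/7 ≈ 73.857)
M = -222683/3 (M = 1 + (206*(-1081))/3 = 1 + (⅓)*(-222686) = 1 - 222686/3 = -222683/3 ≈ -74228.)
E(f, q) = -122 (E(f, q) = (2 - 87) - 37 = -85 - 37 = -122)
E(W, D(0))/M = -122/(-222683/3) = -122*(-3/222683) = 366/222683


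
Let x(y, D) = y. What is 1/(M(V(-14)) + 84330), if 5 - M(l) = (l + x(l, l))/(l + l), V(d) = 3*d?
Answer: 1/84334 ≈ 1.1858e-5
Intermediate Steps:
M(l) = 4 (M(l) = 5 - (l + l)/(l + l) = 5 - 2*l/(2*l) = 5 - 2*l*1/(2*l) = 5 - 1*1 = 5 - 1 = 4)
1/(M(V(-14)) + 84330) = 1/(4 + 84330) = 1/84334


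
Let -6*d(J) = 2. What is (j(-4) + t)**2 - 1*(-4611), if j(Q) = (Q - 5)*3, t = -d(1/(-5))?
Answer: 47899/9 ≈ 5322.1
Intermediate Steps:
d(J) = -1/3 (d(J) = -1/6*2 = -1/3)
t = 1/3 (t = -1*(-1/3) = 1/3 ≈ 0.33333)
j(Q) = -15 + 3*Q (j(Q) = (-5 + Q)*3 = -15 + 3*Q)
(j(-4) + t)**2 - 1*(-4611) = ((-15 + 3*(-4)) + 1/3)**2 - 1*(-4611) = ((-15 - 12) + 1/3)**2 + 4611 = (-27 + 1/3)**2 + 4611 = (-80/3)**2 + 4611 = 6400/9 + 4611 = 47899/9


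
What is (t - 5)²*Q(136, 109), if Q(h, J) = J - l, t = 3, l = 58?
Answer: 204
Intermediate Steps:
Q(h, J) = -58 + J (Q(h, J) = J - 1*58 = J - 58 = -58 + J)
(t - 5)²*Q(136, 109) = (3 - 5)²*(-58 + 109) = (-2)²*51 = 4*51 = 204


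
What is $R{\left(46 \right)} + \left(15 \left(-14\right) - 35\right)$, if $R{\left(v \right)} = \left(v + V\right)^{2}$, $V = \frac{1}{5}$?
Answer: $\frac{47236}{25} \approx 1889.4$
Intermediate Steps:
$V = \frac{1}{5} \approx 0.2$
$R{\left(v \right)} = \left(\frac{1}{5} + v\right)^{2}$ ($R{\left(v \right)} = \left(v + \frac{1}{5}\right)^{2} = \left(\frac{1}{5} + v\right)^{2}$)
$R{\left(46 \right)} + \left(15 \left(-14\right) - 35\right) = \frac{\left(1 + 5 \cdot 46\right)^{2}}{25} + \left(15 \left(-14\right) - 35\right) = \frac{\left(1 + 230\right)^{2}}{25} - 245 = \frac{231^{2}}{25} - 245 = \frac{1}{25} \cdot 53361 - 245 = \frac{53361}{25} - 245 = \frac{47236}{25}$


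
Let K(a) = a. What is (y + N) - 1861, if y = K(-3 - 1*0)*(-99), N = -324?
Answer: -1888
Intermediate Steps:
y = 297 (y = (-3 - 1*0)*(-99) = (-3 + 0)*(-99) = -3*(-99) = 297)
(y + N) - 1861 = (297 - 324) - 1861 = -27 - 1861 = -1888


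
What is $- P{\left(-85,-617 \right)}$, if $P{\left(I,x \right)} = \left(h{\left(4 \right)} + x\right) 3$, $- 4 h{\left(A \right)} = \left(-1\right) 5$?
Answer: $\frac{7389}{4} \approx 1847.3$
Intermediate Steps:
$h{\left(A \right)} = \frac{5}{4}$ ($h{\left(A \right)} = - \frac{\left(-1\right) 5}{4} = \left(- \frac{1}{4}\right) \left(-5\right) = \frac{5}{4}$)
$P{\left(I,x \right)} = \frac{15}{4} + 3 x$ ($P{\left(I,x \right)} = \left(\frac{5}{4} + x\right) 3 = \frac{15}{4} + 3 x$)
$- P{\left(-85,-617 \right)} = - (\frac{15}{4} + 3 \left(-617\right)) = - (\frac{15}{4} - 1851) = \left(-1\right) \left(- \frac{7389}{4}\right) = \frac{7389}{4}$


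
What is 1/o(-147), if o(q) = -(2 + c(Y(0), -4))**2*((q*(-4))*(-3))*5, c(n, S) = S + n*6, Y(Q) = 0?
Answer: 1/35280 ≈ 2.8345e-5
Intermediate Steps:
c(n, S) = S + 6*n
o(q) = -240*q (o(q) = -(2 + (-4 + 6*0))**2*((q*(-4))*(-3))*5 = -(2 + (-4 + 0))**2*(-4*q*(-3))*5 = -(2 - 4)**2*(12*q)*5 = -(-2)**2*(12*q)*5 = -4*(12*q)*5 = -48*q*5 = -240*q)
1/o(-147) = 1/(-240*(-147)) = 1/35280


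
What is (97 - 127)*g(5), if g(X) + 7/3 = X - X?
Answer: 70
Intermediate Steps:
g(X) = -7/3 (g(X) = -7/3 + (X - X) = -7/3 + 0 = -7/3)
(97 - 127)*g(5) = (97 - 127)*(-7/3) = -30*(-7/3) = 70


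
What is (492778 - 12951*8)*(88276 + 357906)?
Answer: 173640648940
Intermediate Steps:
(492778 - 12951*8)*(88276 + 357906) = (492778 - 103608)*446182 = 389170*446182 = 173640648940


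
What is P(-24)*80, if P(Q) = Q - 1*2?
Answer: -2080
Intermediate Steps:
P(Q) = -2 + Q (P(Q) = Q - 2 = -2 + Q)
P(-24)*80 = (-2 - 24)*80 = -26*80 = -2080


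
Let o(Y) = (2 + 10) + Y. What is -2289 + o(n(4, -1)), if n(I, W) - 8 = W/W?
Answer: -2268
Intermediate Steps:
n(I, W) = 9 (n(I, W) = 8 + W/W = 8 + 1 = 9)
o(Y) = 12 + Y
-2289 + o(n(4, -1)) = -2289 + (12 + 9) = -2289 + 21 = -2268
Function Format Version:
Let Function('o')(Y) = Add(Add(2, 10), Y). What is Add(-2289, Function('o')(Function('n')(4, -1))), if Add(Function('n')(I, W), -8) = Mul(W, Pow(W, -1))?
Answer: -2268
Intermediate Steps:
Function('n')(I, W) = 9 (Function('n')(I, W) = Add(8, Mul(W, Pow(W, -1))) = Add(8, 1) = 9)
Function('o')(Y) = Add(12, Y)
Add(-2289, Function('o')(Function('n')(4, -1))) = Add(-2289, Add(12, 9)) = Add(-2289, 21) = -2268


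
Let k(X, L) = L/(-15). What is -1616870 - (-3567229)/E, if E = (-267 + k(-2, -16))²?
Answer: -25727028454745/15912121 ≈ -1.6168e+6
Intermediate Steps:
k(X, L) = -L/15 (k(X, L) = L*(-1/15) = -L/15)
E = 15912121/225 (E = (-267 - 1/15*(-16))² = (-267 + 16/15)² = (-3989/15)² = 15912121/225 ≈ 70721.)
-1616870 - (-3567229)/E = -1616870 - (-3567229)/15912121/225 = -1616870 - (-3567229)*225/15912121 = -1616870 - 1*(-802626525/15912121) = -1616870 + 802626525/15912121 = -25727028454745/15912121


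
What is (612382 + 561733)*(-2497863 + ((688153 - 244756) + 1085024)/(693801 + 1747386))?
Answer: -7159458749075860400/2441187 ≈ -2.9328e+12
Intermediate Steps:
(612382 + 561733)*(-2497863 + ((688153 - 244756) + 1085024)/(693801 + 1747386)) = 1174115*(-2497863 + (443397 + 1085024)/2441187) = 1174115*(-2497863 + 1528421*(1/2441187)) = 1174115*(-2497863 + 1528421/2441187) = 1174115*(-6097749154960/2441187) = -7159458749075860400/2441187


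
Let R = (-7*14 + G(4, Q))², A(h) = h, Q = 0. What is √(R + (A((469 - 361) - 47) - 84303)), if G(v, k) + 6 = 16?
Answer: I*√76498 ≈ 276.58*I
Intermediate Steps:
G(v, k) = 10 (G(v, k) = -6 + 16 = 10)
R = 7744 (R = (-7*14 + 10)² = (-98 + 10)² = (-88)² = 7744)
√(R + (A((469 - 361) - 47) - 84303)) = √(7744 + (((469 - 361) - 47) - 84303)) = √(7744 + ((108 - 47) - 84303)) = √(7744 + (61 - 84303)) = √(7744 - 84242) = √(-76498) = I*√76498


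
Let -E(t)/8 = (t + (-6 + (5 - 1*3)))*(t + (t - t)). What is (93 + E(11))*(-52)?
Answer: 27196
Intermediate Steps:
E(t) = -8*t*(-4 + t) (E(t) = -8*(t + (-6 + (5 - 1*3)))*(t + (t - t)) = -8*(t + (-6 + (5 - 3)))*(t + 0) = -8*(t + (-6 + 2))*t = -8*(t - 4)*t = -8*(-4 + t)*t = -8*t*(-4 + t))
(93 + E(11))*(-52) = (93 + 8*11*(4 - 1*11))*(-52) = (93 + 8*11*(4 - 11))*(-52) = (93 + 8*11*(-7))*(-52) = (93 - 616)*(-52) = -523*(-52) = 27196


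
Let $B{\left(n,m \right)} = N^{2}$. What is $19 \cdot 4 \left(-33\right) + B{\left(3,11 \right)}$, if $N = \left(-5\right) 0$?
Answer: $-2508$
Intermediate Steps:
$N = 0$
$B{\left(n,m \right)} = 0$ ($B{\left(n,m \right)} = 0^{2} = 0$)
$19 \cdot 4 \left(-33\right) + B{\left(3,11 \right)} = 19 \cdot 4 \left(-33\right) + 0 = 76 \left(-33\right) + 0 = -2508 + 0 = -2508$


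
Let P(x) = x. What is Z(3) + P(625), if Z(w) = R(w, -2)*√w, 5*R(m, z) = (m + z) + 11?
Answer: 625 + 12*√3/5 ≈ 629.16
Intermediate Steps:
R(m, z) = 11/5 + m/5 + z/5 (R(m, z) = ((m + z) + 11)/5 = (11 + m + z)/5 = 11/5 + m/5 + z/5)
Z(w) = √w*(9/5 + w/5) (Z(w) = (11/5 + w/5 + (⅕)*(-2))*√w = (11/5 + w/5 - ⅖)*√w = (9/5 + w/5)*√w = √w*(9/5 + w/5))
Z(3) + P(625) = √3*(9 + 3)/5 + 625 = (⅕)*√3*12 + 625 = 12*√3/5 + 625 = 625 + 12*√3/5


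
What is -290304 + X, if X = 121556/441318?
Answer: -64058129558/220659 ≈ -2.9030e+5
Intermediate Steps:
X = 60778/220659 (X = 121556*(1/441318) = 60778/220659 ≈ 0.27544)
-290304 + X = -290304 + 60778/220659 = -64058129558/220659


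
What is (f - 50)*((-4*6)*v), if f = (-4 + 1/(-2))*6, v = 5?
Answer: 9240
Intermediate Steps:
f = -27 (f = (-4 - ½)*6 = -9/2*6 = -27)
(f - 50)*((-4*6)*v) = (-27 - 50)*(-4*6*5) = -(-1848)*5 = -77*(-120) = 9240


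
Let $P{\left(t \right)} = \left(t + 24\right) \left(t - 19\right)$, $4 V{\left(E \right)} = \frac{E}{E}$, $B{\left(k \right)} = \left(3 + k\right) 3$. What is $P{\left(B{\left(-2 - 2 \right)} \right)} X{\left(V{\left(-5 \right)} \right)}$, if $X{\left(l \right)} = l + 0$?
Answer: $- \frac{231}{2} \approx -115.5$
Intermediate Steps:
$B{\left(k \right)} = 9 + 3 k$
$V{\left(E \right)} = \frac{1}{4}$ ($V{\left(E \right)} = \frac{E \frac{1}{E}}{4} = \frac{1}{4} \cdot 1 = \frac{1}{4}$)
$P{\left(t \right)} = \left(-19 + t\right) \left(24 + t\right)$ ($P{\left(t \right)} = \left(24 + t\right) \left(-19 + t\right) = \left(-19 + t\right) \left(24 + t\right)$)
$X{\left(l \right)} = l$
$P{\left(B{\left(-2 - 2 \right)} \right)} X{\left(V{\left(-5 \right)} \right)} = \left(-456 + \left(9 + 3 \left(-2 - 2\right)\right)^{2} + 5 \left(9 + 3 \left(-2 - 2\right)\right)\right) \frac{1}{4} = \left(-456 + \left(9 + 3 \left(-4\right)\right)^{2} + 5 \left(9 + 3 \left(-4\right)\right)\right) \frac{1}{4} = \left(-456 + \left(9 - 12\right)^{2} + 5 \left(9 - 12\right)\right) \frac{1}{4} = \left(-456 + \left(-3\right)^{2} + 5 \left(-3\right)\right) \frac{1}{4} = \left(-456 + 9 - 15\right) \frac{1}{4} = \left(-462\right) \frac{1}{4} = - \frac{231}{2}$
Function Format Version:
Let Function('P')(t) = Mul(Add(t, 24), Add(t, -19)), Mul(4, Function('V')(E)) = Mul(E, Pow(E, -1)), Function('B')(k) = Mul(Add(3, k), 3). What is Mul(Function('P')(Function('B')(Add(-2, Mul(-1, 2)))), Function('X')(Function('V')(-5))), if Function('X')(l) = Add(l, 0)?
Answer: Rational(-231, 2) ≈ -115.50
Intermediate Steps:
Function('B')(k) = Add(9, Mul(3, k))
Function('V')(E) = Rational(1, 4) (Function('V')(E) = Mul(Rational(1, 4), Mul(E, Pow(E, -1))) = Mul(Rational(1, 4), 1) = Rational(1, 4))
Function('P')(t) = Mul(Add(-19, t), Add(24, t)) (Function('P')(t) = Mul(Add(24, t), Add(-19, t)) = Mul(Add(-19, t), Add(24, t)))
Function('X')(l) = l
Mul(Function('P')(Function('B')(Add(-2, Mul(-1, 2)))), Function('X')(Function('V')(-5))) = Mul(Add(-456, Pow(Add(9, Mul(3, Add(-2, Mul(-1, 2)))), 2), Mul(5, Add(9, Mul(3, Add(-2, Mul(-1, 2)))))), Rational(1, 4)) = Mul(Add(-456, Pow(Add(9, Mul(3, Add(-2, -2))), 2), Mul(5, Add(9, Mul(3, Add(-2, -2))))), Rational(1, 4)) = Mul(Add(-456, Pow(Add(9, Mul(3, -4)), 2), Mul(5, Add(9, Mul(3, -4)))), Rational(1, 4)) = Mul(Add(-456, Pow(Add(9, -12), 2), Mul(5, Add(9, -12))), Rational(1, 4)) = Mul(Add(-456, Pow(-3, 2), Mul(5, -3)), Rational(1, 4)) = Mul(Add(-456, 9, -15), Rational(1, 4)) = Mul(-462, Rational(1, 4)) = Rational(-231, 2)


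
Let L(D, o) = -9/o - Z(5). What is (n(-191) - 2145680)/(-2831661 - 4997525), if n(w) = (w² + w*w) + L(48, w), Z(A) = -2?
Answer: 395888747/1495374526 ≈ 0.26474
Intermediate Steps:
L(D, o) = 2 - 9/o (L(D, o) = -9/o - 1*(-2) = -9/o + 2 = 2 - 9/o)
n(w) = 2 - 9/w + 2*w² (n(w) = (w² + w*w) + (2 - 9/w) = (w² + w²) + (2 - 9/w) = 2*w² + (2 - 9/w) = 2 - 9/w + 2*w²)
(n(-191) - 2145680)/(-2831661 - 4997525) = ((2 - 9/(-191) + 2*(-191)²) - 2145680)/(-2831661 - 4997525) = ((2 - 9*(-1/191) + 2*36481) - 2145680)/(-7829186) = ((2 + 9/191 + 72962) - 2145680)*(-1/7829186) = (13936133/191 - 2145680)*(-1/7829186) = -395888747/191*(-1/7829186) = 395888747/1495374526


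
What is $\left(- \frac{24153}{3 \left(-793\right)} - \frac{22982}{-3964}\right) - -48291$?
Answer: $\frac{75925289711}{1571726} \approx 48307.0$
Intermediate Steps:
$\left(- \frac{24153}{3 \left(-793\right)} - \frac{22982}{-3964}\right) - -48291 = \left(- \frac{24153}{-2379} - - \frac{11491}{1982}\right) + 48291 = \left(\left(-24153\right) \left(- \frac{1}{2379}\right) + \frac{11491}{1982}\right) + 48291 = \left(\frac{8051}{793} + \frac{11491}{1982}\right) + 48291 = \frac{25069445}{1571726} + 48291 = \frac{75925289711}{1571726}$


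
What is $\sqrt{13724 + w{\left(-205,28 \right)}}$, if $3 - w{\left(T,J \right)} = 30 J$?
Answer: $7 \sqrt{263} \approx 113.52$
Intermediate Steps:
$w{\left(T,J \right)} = 3 - 30 J$
$\sqrt{13724 + w{\left(-205,28 \right)}} = \sqrt{13724 + \left(3 - 840\right)} = \sqrt{13724 - 837} = \sqrt{12887} = 7 \sqrt{263}$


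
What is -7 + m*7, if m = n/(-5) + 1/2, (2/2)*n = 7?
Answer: -133/10 ≈ -13.300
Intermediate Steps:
n = 7
m = -9/10 (m = 7/(-5) + 1/2 = 7*(-1/5) + 1*(1/2) = -7/5 + 1/2 = -9/10 ≈ -0.90000)
-7 + m*7 = -7 - 9/10*7 = -7 - 63/10 = -133/10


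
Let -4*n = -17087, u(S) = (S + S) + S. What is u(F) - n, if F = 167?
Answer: -15083/4 ≈ -3770.8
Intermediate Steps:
u(S) = 3*S (u(S) = 2*S + S = 3*S)
n = 17087/4 (n = -1/4*(-17087) = 17087/4 ≈ 4271.8)
u(F) - n = 3*167 - 1*17087/4 = 501 - 17087/4 = -15083/4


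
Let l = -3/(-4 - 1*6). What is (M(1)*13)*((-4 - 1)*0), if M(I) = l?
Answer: 0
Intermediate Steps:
l = 3/10 (l = -3/(-4 - 6) = -3/(-10) = -3*(-⅒) = 3/10 ≈ 0.30000)
M(I) = 3/10
(M(1)*13)*((-4 - 1)*0) = ((3/10)*13)*((-4 - 1)*0) = 39*(-5*0)/10 = (39/10)*0 = 0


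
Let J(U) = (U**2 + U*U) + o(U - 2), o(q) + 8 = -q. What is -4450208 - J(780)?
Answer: -5666222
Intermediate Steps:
o(q) = -8 - q
J(U) = -6 - U + 2*U**2 (J(U) = (U**2 + U*U) + (-8 - (U - 2)) = (U**2 + U**2) + (-8 - (-2 + U)) = 2*U**2 + (-8 + (2 - U)) = 2*U**2 + (-6 - U) = -6 - U + 2*U**2)
-4450208 - J(780) = -4450208 - (-6 - 1*780 + 2*780**2) = -4450208 - (-6 - 780 + 2*608400) = -4450208 - (-6 - 780 + 1216800) = -4450208 - 1*1216014 = -4450208 - 1216014 = -5666222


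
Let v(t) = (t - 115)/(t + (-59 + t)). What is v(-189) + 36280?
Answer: 834456/23 ≈ 36281.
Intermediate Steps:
v(t) = (-115 + t)/(-59 + 2*t)
v(-189) + 36280 = (-115 - 189)/(-59 + 2*(-189)) + 36280 = -304/(-59 - 378) + 36280 = -304/(-437) + 36280 = -1/437*(-304) + 36280 = 16/23 + 36280 = 834456/23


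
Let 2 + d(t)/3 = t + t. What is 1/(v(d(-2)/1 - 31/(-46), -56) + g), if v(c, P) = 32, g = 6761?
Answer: 1/6793 ≈ 0.00014721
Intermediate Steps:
d(t) = -6 + 6*t (d(t) = -6 + 3*(t + t) = -6 + 3*(2*t) = -6 + 6*t)
1/(v(d(-2)/1 - 31/(-46), -56) + g) = 1/(32 + 6761) = 1/6793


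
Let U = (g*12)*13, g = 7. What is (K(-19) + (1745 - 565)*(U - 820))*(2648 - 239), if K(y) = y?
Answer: 773146869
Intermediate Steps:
U = 1092 (U = (7*12)*13 = 84*13 = 1092)
(K(-19) + (1745 - 565)*(U - 820))*(2648 - 239) = (-19 + (1745 - 565)*(1092 - 820))*(2648 - 239) = (-19 + 1180*272)*2409 = (-19 + 320960)*2409 = 320941*2409 = 773146869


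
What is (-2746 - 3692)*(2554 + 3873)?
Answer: -41377026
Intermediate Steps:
(-2746 - 3692)*(2554 + 3873) = -6438*6427 = -41377026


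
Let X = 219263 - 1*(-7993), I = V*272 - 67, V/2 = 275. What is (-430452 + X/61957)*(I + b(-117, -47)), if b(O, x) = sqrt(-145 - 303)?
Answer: -3987938539027164/61957 - 213354298464*I*sqrt(7)/61957 ≈ -6.4366e+10 - 9.1109e+6*I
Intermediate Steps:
V = 550 (V = 2*275 = 550)
I = 149533 (I = 550*272 - 67 = 149600 - 67 = 149533)
b(O, x) = 8*I*sqrt(7) (b(O, x) = sqrt(-448) = 8*I*sqrt(7))
X = 227256 (X = 219263 + 7993 = 227256)
(-430452 + X/61957)*(I + b(-117, -47)) = (-430452 + 227256/61957)*(149533 + 8*I*sqrt(7)) = -26669287308*(149533 + 8*I*sqrt(7))/61957 = -3987938539027164/61957 - 213354298464*I*sqrt(7)/61957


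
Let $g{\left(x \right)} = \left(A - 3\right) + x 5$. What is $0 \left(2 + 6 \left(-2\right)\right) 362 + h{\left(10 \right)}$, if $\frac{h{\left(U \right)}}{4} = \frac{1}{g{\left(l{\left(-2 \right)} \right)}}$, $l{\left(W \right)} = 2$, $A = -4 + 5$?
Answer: $\frac{1}{2} \approx 0.5$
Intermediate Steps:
$A = 1$
$g{\left(x \right)} = -2 + 5 x$ ($g{\left(x \right)} = \left(1 - 3\right) + x 5 = -2 + 5 x$)
$h{\left(U \right)} = \frac{1}{2}$ ($h{\left(U \right)} = \frac{4}{-2 + 5 \cdot 2} = \frac{4}{-2 + 10} = \frac{4}{8} = 4 \cdot \frac{1}{8} = \frac{1}{2}$)
$0 \left(2 + 6 \left(-2\right)\right) 362 + h{\left(10 \right)} = 0 \left(2 + 6 \left(-2\right)\right) 362 + \frac{1}{2} = 0 \left(2 - 12\right) 362 + \frac{1}{2} = 0 \left(-10\right) 362 + \frac{1}{2} = 0 \cdot 362 + \frac{1}{2} = 0 + \frac{1}{2} = \frac{1}{2}$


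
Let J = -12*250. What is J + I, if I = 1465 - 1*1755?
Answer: -3290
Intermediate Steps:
I = -290 (I = 1465 - 1755 = -290)
J = -3000
J + I = -3000 - 290 = -3290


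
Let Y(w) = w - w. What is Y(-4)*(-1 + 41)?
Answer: 0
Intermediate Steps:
Y(w) = 0
Y(-4)*(-1 + 41) = 0*(-1 + 41) = 0*40 = 0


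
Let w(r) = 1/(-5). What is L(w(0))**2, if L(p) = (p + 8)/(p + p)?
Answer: 1521/4 ≈ 380.25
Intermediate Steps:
w(r) = -1/5
L(p) = (8 + p)/(2*p) (L(p) = (8 + p)/((2*p)) = (8 + p)*(1/(2*p)) = (8 + p)/(2*p))
L(w(0))**2 = ((8 - 1/5)/(2*(-1/5)))**2 = ((1/2)*(-5)*(39/5))**2 = (-39/2)**2 = 1521/4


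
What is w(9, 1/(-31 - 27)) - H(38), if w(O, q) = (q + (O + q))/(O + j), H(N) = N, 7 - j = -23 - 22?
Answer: -66962/1769 ≈ -37.853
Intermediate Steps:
j = 52 (j = 7 - (-23 - 22) = 7 - 1*(-45) = 7 + 45 = 52)
w(O, q) = (O + 2*q)/(52 + O) (w(O, q) = (q + (O + q))/(O + 52) = (O + 2*q)/(52 + O))
w(9, 1/(-31 - 27)) - H(38) = (9 + 2/(-31 - 27))/(52 + 9) - 1*38 = (9 + 2/(-58))/61 - 38 = (9 + 2*(-1/58))/61 - 38 = (9 - 1/29)/61 - 38 = (1/61)*(260/29) - 38 = 260/1769 - 38 = -66962/1769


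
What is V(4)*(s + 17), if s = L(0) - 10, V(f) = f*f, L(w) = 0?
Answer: 112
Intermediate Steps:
V(f) = f²
s = -10 (s = 0 - 10 = -10)
V(4)*(s + 17) = 4²*(-10 + 17) = 16*7 = 112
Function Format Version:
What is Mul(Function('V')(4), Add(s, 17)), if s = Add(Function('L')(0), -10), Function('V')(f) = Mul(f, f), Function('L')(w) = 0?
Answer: 112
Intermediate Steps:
Function('V')(f) = Pow(f, 2)
s = -10 (s = Add(0, -10) = -10)
Mul(Function('V')(4), Add(s, 17)) = Mul(Pow(4, 2), Add(-10, 17)) = Mul(16, 7) = 112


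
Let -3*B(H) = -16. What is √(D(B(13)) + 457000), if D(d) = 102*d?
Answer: 2*√114386 ≈ 676.42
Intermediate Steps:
B(H) = 16/3 (B(H) = -⅓*(-16) = 16/3)
√(D(B(13)) + 457000) = √(102*(16/3) + 457000) = √(544 + 457000) = √457544 = 2*√114386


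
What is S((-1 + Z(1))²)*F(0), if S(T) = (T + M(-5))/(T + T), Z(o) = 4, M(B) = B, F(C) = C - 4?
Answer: -8/9 ≈ -0.88889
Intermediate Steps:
F(C) = -4 + C
S(T) = (-5 + T)/(2*T) (S(T) = (T - 5)/(T + T) = (-5 + T)/((2*T)) = (-5 + T)*(1/(2*T)) = (-5 + T)/(2*T))
S((-1 + Z(1))²)*F(0) = ((-5 + (-1 + 4)²)/(2*((-1 + 4)²)))*(-4 + 0) = ((-5 + 3²)/(2*(3²)))*(-4) = ((½)*(-5 + 9)/9)*(-4) = ((½)*(⅑)*4)*(-4) = (2/9)*(-4) = -8/9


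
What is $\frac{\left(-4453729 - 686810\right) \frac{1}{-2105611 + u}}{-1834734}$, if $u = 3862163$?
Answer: $\frac{1713513}{1074268559056} \approx 1.595 \cdot 10^{-6}$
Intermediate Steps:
$\frac{\left(-4453729 - 686810\right) \frac{1}{-2105611 + u}}{-1834734} = \frac{\left(-4453729 - 686810\right) \frac{1}{-2105611 + 3862163}}{-1834734} = - \frac{5140539}{1756552} \left(- \frac{1}{1834734}\right) = \left(-5140539\right) \frac{1}{1756552} \left(- \frac{1}{1834734}\right) = \left(- \frac{5140539}{1756552}\right) \left(- \frac{1}{1834734}\right) = \frac{1713513}{1074268559056}$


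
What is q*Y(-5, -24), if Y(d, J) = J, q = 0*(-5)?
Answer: 0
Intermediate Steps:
q = 0
q*Y(-5, -24) = 0*(-24) = 0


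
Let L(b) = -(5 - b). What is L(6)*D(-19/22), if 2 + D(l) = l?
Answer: -63/22 ≈ -2.8636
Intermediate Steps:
D(l) = -2 + l
L(b) = -5 + b
L(6)*D(-19/22) = (-5 + 6)*(-2 - 19/22) = 1*(-2 - 19*1/22) = 1*(-2 - 19/22) = 1*(-63/22) = -63/22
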